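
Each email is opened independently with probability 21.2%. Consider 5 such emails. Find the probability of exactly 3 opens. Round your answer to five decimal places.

0.05916

X ~ Binomial(n=5, p=0.212).
P(X=3) = C(5,3) · p^3 · (1−p)^2
= 10 · 0.0095281 · 0.62094 = 0.0591643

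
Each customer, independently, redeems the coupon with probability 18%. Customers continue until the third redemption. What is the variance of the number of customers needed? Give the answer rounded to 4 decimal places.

Y = total customers until the third success; negative binomial with r=3, p=0.18.
Var(Y) = r(1−p)/p² = 3·0.82 / 0.18² = 75.925926

75.9259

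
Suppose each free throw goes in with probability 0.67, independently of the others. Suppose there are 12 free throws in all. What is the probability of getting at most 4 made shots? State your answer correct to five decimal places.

0.01760

X ~ Binomial(12, 0.67); P(X ≤ 4) = Σ C(12,k) p^k (1−p)^(12−k) over k:
  k=0: C(12,0)·0.67^0·0.33^12 = 0.0000017
  k=1: C(12,1)·0.67^1·0.33^11 = 0.0000406
  k=2: C(12,2)·0.67^2·0.33^10 = 0.0004538
  k=3: C(12,3)·0.67^3·0.33^9 = 0.0030709
  k=4: C(12,4)·0.67^4·0.33^8 = 0.0140287
Total = 0.0175957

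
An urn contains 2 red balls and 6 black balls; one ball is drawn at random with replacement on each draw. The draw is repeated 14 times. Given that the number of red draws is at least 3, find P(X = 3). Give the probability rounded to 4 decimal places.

X ~ Binomial(14, 0.25). Want P(X=3 | X≥3) = P(X=3) / P(X≥3).
P(X=3) = C(14,3)·0.25^3·0.75^11 = 0.240212
P(X≥3) = 1 − 0.017818 − 0.083150 − 0.180159 = 0.718872
Ratio = 0.240212 / 0.718872 = 0.334152

0.3342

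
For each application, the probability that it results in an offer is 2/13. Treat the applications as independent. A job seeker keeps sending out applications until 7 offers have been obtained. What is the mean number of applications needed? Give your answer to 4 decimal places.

Y = total applications until the seventh success; negative binomial with r=7, p=0.153846.
E[Y] = r / p = 7 / 0.153846 = 45.500000

45.5000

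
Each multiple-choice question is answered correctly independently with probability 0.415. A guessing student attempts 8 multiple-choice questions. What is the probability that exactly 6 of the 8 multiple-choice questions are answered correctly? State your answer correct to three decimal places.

X ~ Binomial(n=8, p=0.415).
P(X=6) = C(8,6) · p^6 · (1−p)^2
= 28 · 0.0051084 · 0.34223 = 0.04895

0.049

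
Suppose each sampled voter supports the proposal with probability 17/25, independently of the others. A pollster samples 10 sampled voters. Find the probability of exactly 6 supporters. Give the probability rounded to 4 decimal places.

0.2177

X ~ Binomial(n=10, p=0.68).
P(X=6) = C(10,6) · p^6 · (1−p)^4
= 210 · 0.098867 · 0.010486 = 0.217707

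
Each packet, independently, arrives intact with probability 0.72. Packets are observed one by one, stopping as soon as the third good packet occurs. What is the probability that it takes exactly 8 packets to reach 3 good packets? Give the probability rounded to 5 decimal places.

Y = trial on which the third success occurs; negative binomial, r=3, p=0.72.
P(Y=8) = C(7,2) · p^3 · (1−p)^5
= 21 · 0.37325 · 0.001721 = 0.0134898

0.01349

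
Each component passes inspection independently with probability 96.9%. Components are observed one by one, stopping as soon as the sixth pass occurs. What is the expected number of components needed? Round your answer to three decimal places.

6.192

Y = total components until the sixth success; negative binomial with r=6, p=0.969.
E[Y] = r / p = 6 / 0.969 = 6.19195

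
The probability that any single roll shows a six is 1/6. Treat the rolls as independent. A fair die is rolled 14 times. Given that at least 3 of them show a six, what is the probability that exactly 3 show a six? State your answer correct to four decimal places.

0.5393

X ~ Binomial(14, 0.166667). Want P(X=3 | X≥3) = P(X=3) / P(X≥3).
P(X=3) = C(14,3)·0.166667^3·0.833333^11 = 0.226806
P(X≥3) = 1 − 0.077887 − 0.218082 − 0.283507 = 0.420524
Ratio = 0.226806 / 0.420524 = 0.539341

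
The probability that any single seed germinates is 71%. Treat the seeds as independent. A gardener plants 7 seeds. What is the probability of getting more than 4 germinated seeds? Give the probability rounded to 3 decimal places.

X ~ Binomial(7, 0.71); P(X ≥ 5) = Σ C(7,k) p^k (1−p)^(7−k) over k:
  k=5: C(7,5)·0.71^5·0.29^2 = 0.31864
  k=6: C(7,6)·0.71^6·0.29^1 = 0.26004
  k=7: C(7,7)·0.71^7·0.29^0 = 0.09095
Total = 0.66964

0.670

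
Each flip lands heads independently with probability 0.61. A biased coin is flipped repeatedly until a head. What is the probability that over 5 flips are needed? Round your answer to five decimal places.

Y = number of flips to the first success; geometric, p = 0.61.
P(Y > 5) = P(first 5 all fail) = (1−p)^5 = 0.0090224

0.00902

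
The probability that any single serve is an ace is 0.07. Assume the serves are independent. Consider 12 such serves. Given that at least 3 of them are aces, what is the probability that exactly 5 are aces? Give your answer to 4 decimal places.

X ~ Binomial(12, 0.07). Want P(X=5 | X≥3) = P(X=5) / P(X≥3).
P(X=5) = C(12,5)·0.07^5·0.93^7 = 0.000801
P(X≥3) = 1 − 0.418596 − 0.378087 − 0.156520 = 0.046797
Ratio = 0.000801 / 0.046797 = 0.017115

0.0171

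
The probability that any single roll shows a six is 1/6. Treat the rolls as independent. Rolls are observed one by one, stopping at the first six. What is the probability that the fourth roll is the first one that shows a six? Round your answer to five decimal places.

0.09645

Geometric (trials to first success), p = 0.166667.
P(Y = 4) = (1−p)^3 · p = 0.5787 · 0.166667 = 0.0964506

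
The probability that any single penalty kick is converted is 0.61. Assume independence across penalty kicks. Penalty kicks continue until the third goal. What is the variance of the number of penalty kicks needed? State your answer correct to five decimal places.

Y = total penalty kicks until the third success; negative binomial with r=3, p=0.61.
Var(Y) = r(1−p)/p² = 3·0.39 / 0.61² = 3.1443160

3.14432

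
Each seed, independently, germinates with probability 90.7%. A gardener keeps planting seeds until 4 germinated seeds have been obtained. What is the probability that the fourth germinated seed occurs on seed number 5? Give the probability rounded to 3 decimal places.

0.252

Y = trial on which the fourth success occurs; negative binomial, r=4, p=0.907.
P(Y=5) = C(4,3) · p^4 · (1−p)^1
= 4 · 0.67675 · 0.093 = 0.25175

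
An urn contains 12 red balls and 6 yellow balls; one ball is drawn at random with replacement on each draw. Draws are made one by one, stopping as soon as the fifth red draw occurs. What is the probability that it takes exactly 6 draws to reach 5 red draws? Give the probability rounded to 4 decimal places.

Y = trial on which the fifth success occurs; negative binomial, r=5, p=0.666667.
P(Y=6) = C(5,4) · p^5 · (1−p)^1
= 5 · 0.13169 · 0.33333 = 0.219479

0.2195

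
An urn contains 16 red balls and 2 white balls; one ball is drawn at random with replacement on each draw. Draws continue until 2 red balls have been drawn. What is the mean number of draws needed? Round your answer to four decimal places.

2.2500

Y = total draws until the second success; negative binomial with r=2, p=0.888889.
E[Y] = r / p = 2 / 0.888889 = 2.250000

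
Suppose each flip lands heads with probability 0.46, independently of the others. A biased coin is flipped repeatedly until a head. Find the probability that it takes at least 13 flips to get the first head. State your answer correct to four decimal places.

0.0006

Y = number of flips to the first success; geometric, p = 0.46.
P(Y > 12) = P(first 12 all fail) = (1−p)^12 = 0.000615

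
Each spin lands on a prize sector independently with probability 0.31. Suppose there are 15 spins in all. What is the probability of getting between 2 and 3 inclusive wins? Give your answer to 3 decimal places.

X ~ Binomial(15, 0.31); P(2 ≤ X ≤ 3) = Σ C(15,k) p^k (1−p)^(15−k) over k:
  k=2: C(15,2)·0.31^2·0.69^13 = 0.08109
  k=3: C(15,3)·0.31^3·0.69^12 = 0.15786
Total = 0.23895

0.239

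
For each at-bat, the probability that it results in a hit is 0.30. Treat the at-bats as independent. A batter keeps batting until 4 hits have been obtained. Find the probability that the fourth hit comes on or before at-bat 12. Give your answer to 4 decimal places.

0.5075

Finishing within 12 at-bats ⇔ at least 4 successes in the first 12. With X ~ Binomial(12, 0.30), P(Y ≤ 12) = 1 − P(X ≤ 3).
  k=0: C(12,0)·0.30^0·0.70^12 = 0.013841
  k=1: C(12,1)·0.30^1·0.70^11 = 0.071184
  k=2: C(12,2)·0.30^2·0.70^10 = 0.167790
  k=3: C(12,3)·0.30^3·0.70^9 = 0.239700
1 − 0.492516 = 0.507484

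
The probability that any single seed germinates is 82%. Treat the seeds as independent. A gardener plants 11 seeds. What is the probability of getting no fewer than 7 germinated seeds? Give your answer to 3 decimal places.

0.967

X ~ Binomial(11, 0.82); P(X ≥ 7) = Σ C(11,k) p^k (1−p)^(11−k) over k:
  k=7: C(11,7)·0.82^7·0.18^4 = 0.08636
  k=8: C(11,8)·0.82^8·0.18^3 = 0.19670
  k=9: C(11,9)·0.82^9·0.18^2 = 0.29870
  k=10: C(11,10)·0.82^10·0.18^1 = 0.27215
  k=11: C(11,11)·0.82^11·0.18^0 = 0.11271
Total = 0.96661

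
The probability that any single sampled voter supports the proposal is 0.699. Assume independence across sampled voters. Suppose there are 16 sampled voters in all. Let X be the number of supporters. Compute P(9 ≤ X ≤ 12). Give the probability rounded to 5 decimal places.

0.68120

X ~ Binomial(16, 0.699); P(9 ≤ X ≤ 12) = Σ C(16,k) p^k (1−p)^(16−k) over k:
  k=9: C(16,9)·0.699^9·0.301^7 = 0.1020202
  k=10: C(16,10)·0.699^10·0.301^6 = 0.1658421
  k=11: C(16,11)·0.699^11·0.301^5 = 0.2100700
  k=12: C(16,12)·0.699^12·0.301^4 = 0.2032654
Total = 0.6811977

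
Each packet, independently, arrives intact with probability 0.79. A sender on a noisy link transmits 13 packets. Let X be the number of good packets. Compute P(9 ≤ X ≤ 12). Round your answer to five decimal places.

X ~ Binomial(13, 0.79); P(9 ≤ X ≤ 12) = Σ C(13,k) p^k (1−p)^(13−k) over k:
  k=9: C(13,9)·0.79^9·0.21^4 = 0.1666583
  k=10: C(13,10)·0.79^10·0.21^3 = 0.2507811
  k=11: C(13,11)·0.79^11·0.21^2 = 0.2572949
  k=12: C(13,12)·0.79^12·0.21^1 = 0.1613198
Total = 0.8360542

0.83605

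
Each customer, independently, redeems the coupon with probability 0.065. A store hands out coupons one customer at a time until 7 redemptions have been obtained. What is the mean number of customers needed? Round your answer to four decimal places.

Y = total customers until the seventh success; negative binomial with r=7, p=0.065.
E[Y] = r / p = 7 / 0.065 = 107.692308

107.6923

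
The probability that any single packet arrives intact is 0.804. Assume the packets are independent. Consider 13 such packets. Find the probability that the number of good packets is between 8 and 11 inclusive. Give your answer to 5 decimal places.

0.72808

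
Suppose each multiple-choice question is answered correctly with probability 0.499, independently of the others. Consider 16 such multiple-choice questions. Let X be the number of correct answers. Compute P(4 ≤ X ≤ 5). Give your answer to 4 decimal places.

0.0957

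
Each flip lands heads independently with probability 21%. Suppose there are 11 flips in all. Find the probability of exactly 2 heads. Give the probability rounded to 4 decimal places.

0.2907

X ~ Binomial(n=11, p=0.21).
P(X=2) = C(11,2) · p^2 · (1−p)^9
= 55 · 0.0441 · 0.11985 = 0.290700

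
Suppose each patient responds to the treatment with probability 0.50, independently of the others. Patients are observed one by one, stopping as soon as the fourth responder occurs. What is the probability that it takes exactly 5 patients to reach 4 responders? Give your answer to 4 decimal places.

0.1250

Y = trial on which the fourth success occurs; negative binomial, r=4, p=0.50.
P(Y=5) = C(4,3) · p^4 · (1−p)^1
= 4 · 0.0625 · 0.5 = 0.125000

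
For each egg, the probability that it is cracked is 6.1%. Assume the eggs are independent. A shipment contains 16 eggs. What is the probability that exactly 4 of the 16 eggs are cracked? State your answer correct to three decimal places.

0.012

X ~ Binomial(n=16, p=0.061).
P(X=4) = C(16,4) · p^4 · (1−p)^12
= 1820 · 1.3846e-05 · 0.46988 = 0.01184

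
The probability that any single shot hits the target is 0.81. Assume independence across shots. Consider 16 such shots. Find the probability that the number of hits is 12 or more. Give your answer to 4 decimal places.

0.8273

X ~ Binomial(16, 0.81); P(X ≥ 12) = Σ C(16,k) p^k (1−p)^(16−k) over k:
  k=12: C(16,12)·0.81^12·0.19^4 = 0.189193
  k=13: C(16,13)·0.81^13·0.19^3 = 0.248173
  k=14: C(16,14)·0.81^14·0.19^2 = 0.226714
  k=15: C(16,15)·0.81^15·0.19^1 = 0.128869
  k=16: C(16,16)·0.81^16·0.19^0 = 0.034337
Total = 0.827286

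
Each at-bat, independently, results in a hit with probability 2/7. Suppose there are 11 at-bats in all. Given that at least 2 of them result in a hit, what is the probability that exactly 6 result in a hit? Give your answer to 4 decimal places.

0.0539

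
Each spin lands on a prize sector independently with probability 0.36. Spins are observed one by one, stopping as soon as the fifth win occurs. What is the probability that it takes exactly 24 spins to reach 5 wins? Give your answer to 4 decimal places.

Y = trial on which the fifth success occurs; negative binomial, r=5, p=0.36.
P(Y=24) = C(23,4) · p^5 · (1−p)^19
= 8855 · 0.0060466 · 0.00020769 = 0.011120

0.0111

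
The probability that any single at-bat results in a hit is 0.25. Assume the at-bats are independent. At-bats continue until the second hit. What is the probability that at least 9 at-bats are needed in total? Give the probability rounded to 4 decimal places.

0.3671

Needing more than 8 at-bats ⇔ fewer than 2 successes in the first 8. With X ~ Binomial(8, 0.25), P(Y > 8) = P(X ≤ 1).
  k=0: C(8,0)·0.25^0·0.75^8 = 0.100113
  k=1: C(8,1)·0.25^1·0.75^7 = 0.266968
P(X ≤ 1) = 0.367081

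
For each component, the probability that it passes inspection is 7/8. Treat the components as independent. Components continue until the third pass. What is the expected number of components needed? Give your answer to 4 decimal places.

Y = total components until the third success; negative binomial with r=3, p=0.875.
E[Y] = r / p = 3 / 0.875 = 3.428571

3.4286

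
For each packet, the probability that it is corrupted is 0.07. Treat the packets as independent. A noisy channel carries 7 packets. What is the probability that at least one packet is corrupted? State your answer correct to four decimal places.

0.3983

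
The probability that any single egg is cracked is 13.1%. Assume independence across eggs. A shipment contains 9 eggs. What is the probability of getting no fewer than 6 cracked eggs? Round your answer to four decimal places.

0.0003

X ~ Binomial(9, 0.131); P(X ≥ 6) = Σ C(9,k) p^k (1−p)^(9−k) over k:
  k=6: C(9,6)·0.131^6·0.869^3 = 0.000279
  k=7: C(9,7)·0.131^7·0.869^2 = 0.000018
  k=8: C(9,8)·0.131^8·0.869^1 = 0.000001
  k=9: C(9,9)·0.131^9·0.869^0 = 0.000000
Total = 0.000297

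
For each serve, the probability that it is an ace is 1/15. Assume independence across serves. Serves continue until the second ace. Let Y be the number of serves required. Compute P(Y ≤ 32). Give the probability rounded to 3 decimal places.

0.639

Finishing within 32 serves ⇔ at least 2 successes in the first 32. With X ~ Binomial(32, 0.066667), P(Y ≤ 32) = 1 − P(X ≤ 1).
  k=0: C(32,0)·0.066667^0·0.933333^32 = 0.10995
  k=1: C(32,1)·0.066667^1·0.933333^31 = 0.25130
1 − 0.36125 = 0.63875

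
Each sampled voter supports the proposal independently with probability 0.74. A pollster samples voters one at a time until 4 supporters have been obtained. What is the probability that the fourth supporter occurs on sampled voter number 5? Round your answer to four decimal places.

Y = trial on which the fourth success occurs; negative binomial, r=4, p=0.74.
P(Y=5) = C(4,3) · p^4 · (1−p)^1
= 4 · 0.29987 · 0.26 = 0.311860

0.3119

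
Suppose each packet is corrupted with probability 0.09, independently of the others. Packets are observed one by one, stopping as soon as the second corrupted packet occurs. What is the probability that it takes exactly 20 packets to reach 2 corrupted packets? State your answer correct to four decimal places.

Y = trial on which the second success occurs; negative binomial, r=2, p=0.09.
P(Y=20) = C(19,1) · p^2 · (1−p)^18
= 19 · 0.0081 · 0.18312 = 0.028183

0.0282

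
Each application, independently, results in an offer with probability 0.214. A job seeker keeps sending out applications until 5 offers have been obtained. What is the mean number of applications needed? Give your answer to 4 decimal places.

23.3645

Y = total applications until the fifth success; negative binomial with r=5, p=0.214.
E[Y] = r / p = 5 / 0.214 = 23.364486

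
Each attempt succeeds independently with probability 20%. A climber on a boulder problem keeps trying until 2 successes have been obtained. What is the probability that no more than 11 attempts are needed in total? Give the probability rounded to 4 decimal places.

0.6779

Finishing within 11 attempts ⇔ at least 2 successes in the first 11. With X ~ Binomial(11, 0.20), P(Y ≤ 11) = 1 − P(X ≤ 1).
  k=0: C(11,0)·0.20^0·0.80^11 = 0.085899
  k=1: C(11,1)·0.20^1·0.80^10 = 0.236223
1 − 0.322123 = 0.677877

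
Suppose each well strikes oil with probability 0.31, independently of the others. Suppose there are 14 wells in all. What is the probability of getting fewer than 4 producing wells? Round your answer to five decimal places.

0.32530

X ~ Binomial(14, 0.31); P(X ≤ 3) = Σ C(14,k) p^k (1−p)^(14−k) over k:
  k=0: C(14,0)·0.31^0·0.69^14 = 0.0055448
  k=1: C(14,1)·0.31^1·0.69^13 = 0.0348761
  k=2: C(14,2)·0.31^2·0.69^12 = 0.1018483
  k=3: C(14,3)·0.31^3·0.69^11 = 0.1830318
Total = 0.3253010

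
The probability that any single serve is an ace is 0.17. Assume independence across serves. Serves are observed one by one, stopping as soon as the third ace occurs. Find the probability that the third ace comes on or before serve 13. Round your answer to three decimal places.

0.385

Finishing within 13 serves ⇔ at least 3 successes in the first 13. With X ~ Binomial(13, 0.17), P(Y ≤ 13) = 1 − P(X ≤ 2).
  k=0: C(13,0)·0.17^0·0.83^13 = 0.08872
  k=1: C(13,1)·0.17^1·0.83^12 = 0.23623
  k=2: C(13,2)·0.17^2·0.83^11 = 0.29030
1 − 0.61525 = 0.38475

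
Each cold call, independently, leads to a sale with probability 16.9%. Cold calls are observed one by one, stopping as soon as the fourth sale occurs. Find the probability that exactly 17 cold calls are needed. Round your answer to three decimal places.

Y = trial on which the fourth success occurs; negative binomial, r=4, p=0.169.
P(Y=17) = C(16,3) · p^4 · (1−p)^13
= 560 · 0.00081573 · 0.090118 = 0.04117

0.041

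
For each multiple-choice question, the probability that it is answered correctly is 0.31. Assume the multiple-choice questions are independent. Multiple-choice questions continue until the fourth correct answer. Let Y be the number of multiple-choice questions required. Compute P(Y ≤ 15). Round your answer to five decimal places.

Finishing within 15 multiple-choice questions ⇔ at least 4 successes in the first 15. With X ~ Binomial(15, 0.31), P(Y ≤ 15) = 1 − P(X ≤ 3).
  k=0: C(15,0)·0.31^0·0.69^15 = 0.0038259
  k=1: C(15,1)·0.31^1·0.69^14 = 0.0257834
  k=2: C(15,2)·0.31^2·0.69^13 = 0.0810869
  k=3: C(15,3)·0.31^3·0.69^12 = 0.1578649
1 − 0.2685612 = 0.7314388

0.73144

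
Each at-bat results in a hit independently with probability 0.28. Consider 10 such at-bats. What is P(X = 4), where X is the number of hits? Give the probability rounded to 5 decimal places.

X ~ Binomial(n=10, p=0.28).
P(X=4) = C(10,4) · p^4 · (1−p)^6
= 210 · 0.0061466 · 0.13931 = 0.1798235

0.17982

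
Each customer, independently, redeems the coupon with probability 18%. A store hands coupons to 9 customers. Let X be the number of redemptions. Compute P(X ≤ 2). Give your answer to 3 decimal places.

X ~ Binomial(9, 0.18); P(X ≤ 2) = Σ C(9,k) p^k (1−p)^(9−k) over k:
  k=0: C(9,0)·0.18^0·0.82^9 = 0.16762
  k=1: C(9,1)·0.18^1·0.82^8 = 0.33115
  k=2: C(9,2)·0.18^2·0.82^7 = 0.29077
Total = 0.78954

0.790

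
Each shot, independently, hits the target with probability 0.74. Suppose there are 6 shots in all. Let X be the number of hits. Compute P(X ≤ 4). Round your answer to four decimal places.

0.4896

X ~ Binomial(6, 0.74); P(X ≤ 4) = Σ C(6,k) p^k (1−p)^(6−k) over k:
  k=0: C(6,0)·0.74^0·0.26^6 = 0.000309
  k=1: C(6,1)·0.74^1·0.26^5 = 0.005275
  k=2: C(6,2)·0.74^2·0.26^4 = 0.037536
  k=3: C(6,3)·0.74^3·0.26^3 = 0.142444
  k=4: C(6,4)·0.74^4·0.26^2 = 0.304064
Total = 0.489628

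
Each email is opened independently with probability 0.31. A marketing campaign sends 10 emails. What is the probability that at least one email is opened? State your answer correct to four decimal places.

0.9755

P(at least one) = 1 − P(none) = 1 − (1 − 0.31)^10
= 1 − 0.024462 = 0.975538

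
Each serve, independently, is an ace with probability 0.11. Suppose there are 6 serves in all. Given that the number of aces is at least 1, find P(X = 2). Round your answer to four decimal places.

X ~ Binomial(6, 0.11). Want P(X=2 | X≥1) = P(X=2) / P(X≥1).
P(X=2) = C(6,2)·0.11^2·0.89^4 = 0.113877
P(X≥1) = 1 − 0.496981 = 0.503019
Ratio = 0.113877 / 0.503019 = 0.226388

0.2264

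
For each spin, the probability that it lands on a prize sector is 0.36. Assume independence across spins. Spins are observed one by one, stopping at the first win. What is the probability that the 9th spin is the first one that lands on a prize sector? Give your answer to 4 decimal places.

0.0101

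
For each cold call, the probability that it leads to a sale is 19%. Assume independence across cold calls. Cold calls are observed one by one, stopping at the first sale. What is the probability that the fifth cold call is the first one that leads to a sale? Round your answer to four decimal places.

0.0818

Geometric (trials to first success), p = 0.19.
P(Y = 5) = (1−p)^4 · p = 0.43047 · 0.19 = 0.081789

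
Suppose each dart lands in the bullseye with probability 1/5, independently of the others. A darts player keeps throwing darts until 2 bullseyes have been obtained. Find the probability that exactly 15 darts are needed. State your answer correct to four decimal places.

Y = trial on which the second success occurs; negative binomial, r=2, p=0.20.
P(Y=15) = C(14,1) · p^2 · (1−p)^13
= 14 · 0.04 · 0.054976 = 0.030786

0.0308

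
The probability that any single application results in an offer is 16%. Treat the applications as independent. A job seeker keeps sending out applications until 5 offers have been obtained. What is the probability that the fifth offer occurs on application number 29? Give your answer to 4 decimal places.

0.0327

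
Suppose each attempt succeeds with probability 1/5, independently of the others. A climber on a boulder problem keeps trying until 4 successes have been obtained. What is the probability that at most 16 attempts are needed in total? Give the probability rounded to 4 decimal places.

Finishing within 16 attempts ⇔ at least 4 successes in the first 16. With X ~ Binomial(16, 0.20), P(Y ≤ 16) = 1 − P(X ≤ 3).
  k=0: C(16,0)·0.20^0·0.80^16 = 0.028147
  k=1: C(16,1)·0.20^1·0.80^15 = 0.112590
  k=2: C(16,2)·0.20^2·0.80^14 = 0.211106
  k=3: C(16,3)·0.20^3·0.80^13 = 0.246291
1 − 0.598134 = 0.401866

0.4019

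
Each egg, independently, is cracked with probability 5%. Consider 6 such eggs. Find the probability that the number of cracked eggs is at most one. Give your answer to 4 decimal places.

0.9672

X ~ Binomial(6, 0.05); P(X ≤ 1) = Σ C(6,k) p^k (1−p)^(6−k) over k:
  k=0: C(6,0)·0.05^0·0.95^6 = 0.735092
  k=1: C(6,1)·0.05^1·0.95^5 = 0.232134
Total = 0.967226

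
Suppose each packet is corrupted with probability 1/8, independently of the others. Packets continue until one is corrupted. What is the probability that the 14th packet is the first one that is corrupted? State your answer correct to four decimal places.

0.0220

Geometric (trials to first success), p = 0.125.
P(Y = 14) = (1−p)^13 · p = 0.17624 · 0.125 = 0.022030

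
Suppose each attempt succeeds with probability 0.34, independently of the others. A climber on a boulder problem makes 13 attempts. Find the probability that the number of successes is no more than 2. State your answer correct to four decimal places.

X ~ Binomial(13, 0.34); P(X ≤ 2) = Σ C(13,k) p^k (1−p)^(13−k) over k:
  k=0: C(13,0)·0.34^0·0.66^13 = 0.004509
  k=1: C(13,1)·0.34^1·0.66^12 = 0.030196
  k=2: C(13,2)·0.34^2·0.66^11 = 0.093333
Total = 0.128038

0.1280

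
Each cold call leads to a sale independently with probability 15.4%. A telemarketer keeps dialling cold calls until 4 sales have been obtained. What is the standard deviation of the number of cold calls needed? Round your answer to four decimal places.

11.9452

Y = total cold calls until the fourth success; negative binomial with r=4, p=0.154.
SD(Y) = √[r(1−p)/p²] = √(142.688480) = 11.945228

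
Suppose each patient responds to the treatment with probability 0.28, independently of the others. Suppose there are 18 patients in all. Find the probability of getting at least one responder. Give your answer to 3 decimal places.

0.997

P(at least one) = 1 − P(none) = 1 − (1 − 0.28)^18
= 1 − 0.00270 = 0.99730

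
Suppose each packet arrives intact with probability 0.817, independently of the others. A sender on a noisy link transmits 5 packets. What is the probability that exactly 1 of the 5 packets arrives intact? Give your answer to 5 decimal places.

0.00458

X ~ Binomial(n=5, p=0.817).
P(X=1) = C(5,1) · p^1 · (1−p)^4
= 5 · 0.817 · 0.0011215 = 0.0045814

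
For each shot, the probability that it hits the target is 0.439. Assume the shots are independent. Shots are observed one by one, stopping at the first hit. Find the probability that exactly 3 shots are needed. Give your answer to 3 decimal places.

0.138

Geometric (trials to first success), p = 0.439.
P(Y = 3) = (1−p)^2 · p = 0.31472 · 0.439 = 0.13816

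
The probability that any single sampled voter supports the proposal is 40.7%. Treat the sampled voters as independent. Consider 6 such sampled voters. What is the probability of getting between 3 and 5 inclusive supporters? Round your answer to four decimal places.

0.4656

X ~ Binomial(6, 0.407); P(3 ≤ X ≤ 5) = Σ C(6,k) p^k (1−p)^(6−k) over k:
  k=3: C(6,3)·0.407^3·0.593^3 = 0.281175
  k=4: C(6,4)·0.407^4·0.593^2 = 0.144737
  k=5: C(6,5)·0.407^5·0.593^1 = 0.039735
Total = 0.465647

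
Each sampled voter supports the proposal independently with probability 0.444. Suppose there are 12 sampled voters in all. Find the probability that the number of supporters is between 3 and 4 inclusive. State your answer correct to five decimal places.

X ~ Binomial(12, 0.444); P(3 ≤ X ≤ 4) = Σ C(12,k) p^k (1−p)^(12−k) over k:
  k=3: C(12,3)·0.444^3·0.556^9 = 0.0977788
  k=4: C(12,4)·0.444^4·0.556^8 = 0.1756853
Total = 0.2734641

0.27346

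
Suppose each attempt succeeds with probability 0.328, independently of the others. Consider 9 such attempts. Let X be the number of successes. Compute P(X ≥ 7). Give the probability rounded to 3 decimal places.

X ~ Binomial(9, 0.328); P(X ≥ 7) = Σ C(9,k) p^k (1−p)^(9−k) over k:
  k=7: C(9,7)·0.328^7·0.672^2 = 0.00664
  k=8: C(9,8)·0.328^8·0.672^1 = 0.00081
  k=9: C(9,9)·0.328^9·0.672^0 = 0.00004
Total = 0.00749

0.007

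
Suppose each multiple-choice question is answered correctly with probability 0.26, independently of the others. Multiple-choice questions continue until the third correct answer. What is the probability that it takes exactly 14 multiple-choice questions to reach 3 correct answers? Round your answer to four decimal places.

Y = trial on which the third success occurs; negative binomial, r=3, p=0.26.
P(Y=14) = C(13,2) · p^3 · (1−p)^11
= 78 · 0.017576 · 0.036438 = 0.049953

0.0500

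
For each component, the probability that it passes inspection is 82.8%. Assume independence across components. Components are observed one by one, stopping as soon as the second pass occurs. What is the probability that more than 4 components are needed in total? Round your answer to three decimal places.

0.018

Needing more than 4 components ⇔ fewer than 2 successes in the first 4. With X ~ Binomial(4, 0.828), P(Y > 4) = P(X ≤ 1).
  k=0: C(4,0)·0.828^0·0.172^4 = 0.00088
  k=1: C(4,1)·0.828^1·0.172^3 = 0.01685
P(X ≤ 1) = 0.01773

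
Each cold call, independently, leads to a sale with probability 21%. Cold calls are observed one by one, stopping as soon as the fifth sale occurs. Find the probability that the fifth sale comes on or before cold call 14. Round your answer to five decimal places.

Finishing within 14 cold calls ⇔ at least 5 successes in the first 14. With X ~ Binomial(14, 0.21), P(Y ≤ 14) = 1 − P(X ≤ 4).
  k=0: C(14,0)·0.21^0·0.79^14 = 0.0368790
  k=1: C(14,1)·0.21^1·0.79^13 = 0.1372459
  k=2: C(14,2)·0.21^2·0.79^12 = 0.2371401
  k=3: C(14,3)·0.21^3·0.79^11 = 0.2521490
  k=4: C(14,4)·0.21^4·0.79^10 = 0.1843241
1 − 0.8477382 = 0.1522618

0.15226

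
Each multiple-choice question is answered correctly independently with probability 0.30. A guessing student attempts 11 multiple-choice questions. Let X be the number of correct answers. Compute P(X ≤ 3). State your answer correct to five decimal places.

0.56956

X ~ Binomial(11, 0.30); P(X ≤ 3) = Σ C(11,k) p^k (1−p)^(11−k) over k:
  k=0: C(11,0)·0.30^0·0.70^11 = 0.0197733
  k=1: C(11,1)·0.30^1·0.70^10 = 0.0932168
  k=2: C(11,2)·0.30^2·0.70^9 = 0.1997504
  k=3: C(11,3)·0.30^3·0.70^8 = 0.2568219
Total = 0.5695623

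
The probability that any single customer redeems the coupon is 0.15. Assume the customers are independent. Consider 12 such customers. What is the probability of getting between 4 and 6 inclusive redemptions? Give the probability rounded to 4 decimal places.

X ~ Binomial(12, 0.15); P(4 ≤ X ≤ 6) = Σ C(12,k) p^k (1−p)^(12−k) over k:
  k=4: C(12,4)·0.15^4·0.85^8 = 0.068284
  k=5: C(12,5)·0.15^5·0.85^7 = 0.019280
  k=6: C(12,6)·0.15^6·0.85^6 = 0.003969
Total = 0.091534

0.0915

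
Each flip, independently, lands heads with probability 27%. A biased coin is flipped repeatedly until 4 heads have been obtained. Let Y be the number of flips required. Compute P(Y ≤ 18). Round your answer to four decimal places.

Finishing within 18 flips ⇔ at least 4 successes in the first 18. With X ~ Binomial(18, 0.27), P(Y ≤ 18) = 1 − P(X ≤ 3).
  k=0: C(18,0)·0.27^0·0.73^18 = 0.003466
  k=1: C(18,1)·0.27^1·0.73^17 = 0.023074
  k=2: C(18,2)·0.27^2·0.73^16 = 0.072541
  k=3: C(18,3)·0.27^3·0.73^15 = 0.143095
1 − 0.242176 = 0.757824

0.7578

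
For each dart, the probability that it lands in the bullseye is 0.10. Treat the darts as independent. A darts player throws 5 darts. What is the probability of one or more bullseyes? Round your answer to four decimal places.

0.4095

P(at least one) = 1 − P(none) = 1 − (1 − 0.10)^5
= 1 − 0.590490 = 0.409510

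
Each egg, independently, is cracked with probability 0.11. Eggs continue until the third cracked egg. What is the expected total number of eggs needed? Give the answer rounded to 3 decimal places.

27.273

Y = total eggs until the third success; negative binomial with r=3, p=0.11.
E[Y] = r / p = 3 / 0.11 = 27.27273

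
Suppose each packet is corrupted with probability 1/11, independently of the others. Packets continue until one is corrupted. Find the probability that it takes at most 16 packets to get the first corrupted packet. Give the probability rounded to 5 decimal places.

0.78237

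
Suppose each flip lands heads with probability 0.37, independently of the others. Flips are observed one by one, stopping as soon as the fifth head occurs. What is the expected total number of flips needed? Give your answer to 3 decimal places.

Y = total flips until the fifth success; negative binomial with r=5, p=0.37.
E[Y] = r / p = 5 / 0.37 = 13.51351

13.514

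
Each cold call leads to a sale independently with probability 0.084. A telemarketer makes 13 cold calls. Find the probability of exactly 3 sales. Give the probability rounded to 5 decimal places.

X ~ Binomial(n=13, p=0.084).
P(X=3) = C(13,3) · p^3 · (1−p)^10
= 286 · 0.0005927 · 0.41587 = 0.0704951

0.07050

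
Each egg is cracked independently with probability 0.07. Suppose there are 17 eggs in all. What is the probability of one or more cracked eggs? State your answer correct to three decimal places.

0.709

P(at least one) = 1 − P(none) = 1 − (1 − 0.07)^17
= 1 − 0.29121 = 0.70879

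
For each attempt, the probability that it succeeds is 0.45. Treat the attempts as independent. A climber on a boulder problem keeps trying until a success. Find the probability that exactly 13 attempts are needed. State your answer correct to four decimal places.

Geometric (trials to first success), p = 0.45.
P(Y = 13) = (1−p)^12 · p = 0.00076622 · 0.45 = 0.000345

0.0003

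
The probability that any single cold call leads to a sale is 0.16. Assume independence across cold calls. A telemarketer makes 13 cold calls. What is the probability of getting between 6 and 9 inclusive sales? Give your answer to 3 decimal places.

X ~ Binomial(13, 0.16); P(6 ≤ X ≤ 9) = Σ C(13,k) p^k (1−p)^(13−k) over k:
  k=6: C(13,6)·0.16^6·0.84^7 = 0.00850
  k=7: C(13,7)·0.16^7·0.84^6 = 0.00162
  k=8: C(13,8)·0.16^8·0.84^5 = 0.00023
  k=9: C(13,9)·0.16^9·0.84^4 = 0.00002
Total = 0.01037

0.010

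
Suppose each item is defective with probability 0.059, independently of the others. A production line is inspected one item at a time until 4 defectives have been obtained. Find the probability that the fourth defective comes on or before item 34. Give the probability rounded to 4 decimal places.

Finishing within 34 items ⇔ at least 4 successes in the first 34. With X ~ Binomial(34, 0.059), P(Y ≤ 34) = 1 − P(X ≤ 3).
  k=0: C(34,0)·0.059^0·0.941^34 = 0.126487
  k=1: C(34,1)·0.059^1·0.941^33 = 0.269643
  k=2: C(34,2)·0.059^2·0.941^32 = 0.278955
  k=3: C(34,3)·0.059^3·0.941^31 = 0.186563
1 − 0.861649 = 0.138351

0.1384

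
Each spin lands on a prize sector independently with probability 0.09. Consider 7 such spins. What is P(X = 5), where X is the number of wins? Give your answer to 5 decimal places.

X ~ Binomial(n=7, p=0.09).
P(X=5) = C(7,5) · p^5 · (1−p)^2
= 21 · 5.9049e-06 · 0.8281 = 0.0001027

0.00010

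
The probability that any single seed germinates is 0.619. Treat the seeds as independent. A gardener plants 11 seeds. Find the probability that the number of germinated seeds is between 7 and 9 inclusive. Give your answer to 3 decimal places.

0.545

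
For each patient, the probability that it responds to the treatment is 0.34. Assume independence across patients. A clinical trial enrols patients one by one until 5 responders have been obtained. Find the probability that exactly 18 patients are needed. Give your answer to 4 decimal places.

0.0488

Y = trial on which the fifth success occurs; negative binomial, r=5, p=0.34.
P(Y=18) = C(17,4) · p^5 · (1−p)^13
= 2380 · 0.0045435 · 0.0045089 = 0.048758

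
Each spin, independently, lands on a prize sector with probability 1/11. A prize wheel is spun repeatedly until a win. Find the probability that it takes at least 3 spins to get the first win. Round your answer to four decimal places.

Y = number of spins to the first success; geometric, p = 0.090909.
P(Y > 2) = P(first 2 all fail) = (1−p)^2 = 0.826446

0.8264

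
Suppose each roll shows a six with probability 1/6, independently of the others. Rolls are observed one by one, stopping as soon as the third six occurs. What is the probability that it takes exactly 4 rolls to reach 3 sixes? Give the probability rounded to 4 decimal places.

0.0116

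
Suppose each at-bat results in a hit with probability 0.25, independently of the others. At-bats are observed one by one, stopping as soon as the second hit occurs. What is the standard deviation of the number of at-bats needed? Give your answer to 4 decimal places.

4.8990

Y = total at-bats until the second success; negative binomial with r=2, p=0.25.
SD(Y) = √[r(1−p)/p²] = √(24.000000) = 4.898979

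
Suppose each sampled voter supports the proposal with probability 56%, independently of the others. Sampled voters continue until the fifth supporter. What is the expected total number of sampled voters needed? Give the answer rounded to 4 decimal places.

Y = total sampled voters until the fifth success; negative binomial with r=5, p=0.56.
E[Y] = r / p = 5 / 0.56 = 8.928571

8.9286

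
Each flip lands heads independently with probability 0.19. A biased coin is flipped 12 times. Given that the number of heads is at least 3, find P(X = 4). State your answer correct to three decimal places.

0.294

X ~ Binomial(12, 0.19). Want P(X=4 | X≥3) = P(X=4) / P(X≥3).
P(X=4) = C(12,4)·0.19^4·0.81^8 = 0.11954
P(X≥3) = 1 − 0.07977 − 0.22453 − 0.28967 = 0.40604
Ratio = 0.11954 / 0.40604 = 0.29440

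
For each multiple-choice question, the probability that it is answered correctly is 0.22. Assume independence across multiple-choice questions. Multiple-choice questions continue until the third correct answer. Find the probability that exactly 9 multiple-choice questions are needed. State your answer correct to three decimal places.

Y = trial on which the third success occurs; negative binomial, r=3, p=0.22.
P(Y=9) = C(8,2) · p^3 · (1−p)^6
= 28 · 0.010648 · 0.2252 = 0.06714

0.067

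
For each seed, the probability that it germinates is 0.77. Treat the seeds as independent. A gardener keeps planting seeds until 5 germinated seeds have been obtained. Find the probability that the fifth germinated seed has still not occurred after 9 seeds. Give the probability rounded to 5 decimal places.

Needing more than 9 seeds ⇔ fewer than 5 successes in the first 9. With X ~ Binomial(9, 0.77), P(Y > 9) = P(X ≤ 4).
  k=0: C(9,0)·0.77^0·0.23^9 = 0.0000018
  k=1: C(9,1)·0.77^1·0.23^8 = 0.0000543
  k=2: C(9,2)·0.77^2·0.23^7 = 0.0007267
  k=3: C(9,3)·0.77^3·0.23^6 = 0.0056770
  k=4: C(9,4)·0.77^4·0.23^5 = 0.0285084
P(X ≤ 4) = 0.0349682

0.03497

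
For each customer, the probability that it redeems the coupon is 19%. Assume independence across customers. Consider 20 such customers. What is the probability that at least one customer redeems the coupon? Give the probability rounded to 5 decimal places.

0.98522

P(at least one) = 1 − P(none) = 1 − (1 − 0.19)^20
= 1 − 0.0147809 = 0.9852191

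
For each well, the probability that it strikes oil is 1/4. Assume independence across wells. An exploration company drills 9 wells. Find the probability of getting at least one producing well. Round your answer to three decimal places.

0.925

P(at least one) = 1 − P(none) = 1 − (1 − 0.25)^9
= 1 − 0.07508 = 0.92492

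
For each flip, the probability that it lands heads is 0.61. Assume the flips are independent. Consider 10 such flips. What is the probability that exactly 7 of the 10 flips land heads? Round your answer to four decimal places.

0.2237

X ~ Binomial(n=10, p=0.61).
P(X=7) = C(10,7) · p^7 · (1−p)^3
= 120 · 0.031427 · 0.059319 = 0.223709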